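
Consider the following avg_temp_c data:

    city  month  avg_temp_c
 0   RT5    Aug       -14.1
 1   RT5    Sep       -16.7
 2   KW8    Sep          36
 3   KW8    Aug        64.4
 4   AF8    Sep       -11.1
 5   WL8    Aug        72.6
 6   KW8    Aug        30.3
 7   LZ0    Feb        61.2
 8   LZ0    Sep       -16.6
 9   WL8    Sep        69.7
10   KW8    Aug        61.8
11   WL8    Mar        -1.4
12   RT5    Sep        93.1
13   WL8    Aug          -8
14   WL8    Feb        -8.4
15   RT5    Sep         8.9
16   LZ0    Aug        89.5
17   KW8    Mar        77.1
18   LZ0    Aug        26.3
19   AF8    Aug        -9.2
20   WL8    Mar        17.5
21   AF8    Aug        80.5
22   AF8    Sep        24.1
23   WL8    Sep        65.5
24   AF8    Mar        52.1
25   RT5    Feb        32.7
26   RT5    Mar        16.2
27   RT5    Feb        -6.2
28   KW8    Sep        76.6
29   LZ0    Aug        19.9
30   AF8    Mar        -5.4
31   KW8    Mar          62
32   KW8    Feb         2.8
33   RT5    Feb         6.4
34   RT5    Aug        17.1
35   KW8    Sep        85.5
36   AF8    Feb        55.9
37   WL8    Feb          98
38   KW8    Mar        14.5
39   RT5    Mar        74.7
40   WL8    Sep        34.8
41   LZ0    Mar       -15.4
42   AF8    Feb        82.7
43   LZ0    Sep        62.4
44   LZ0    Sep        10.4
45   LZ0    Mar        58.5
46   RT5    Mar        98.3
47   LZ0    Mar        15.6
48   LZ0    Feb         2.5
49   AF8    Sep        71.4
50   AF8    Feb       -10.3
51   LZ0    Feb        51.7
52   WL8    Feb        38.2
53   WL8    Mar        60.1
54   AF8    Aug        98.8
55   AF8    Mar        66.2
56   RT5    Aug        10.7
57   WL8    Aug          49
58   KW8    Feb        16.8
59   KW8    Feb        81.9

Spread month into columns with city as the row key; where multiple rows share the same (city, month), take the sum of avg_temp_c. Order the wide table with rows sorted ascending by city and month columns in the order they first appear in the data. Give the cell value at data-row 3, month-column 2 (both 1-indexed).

With rows sorted ascending by city, row 3 is city=LZ0. month columns in first-appearance order: Aug, Sep, Feb, Mar; column 2 is Sep.
Long rows with city=LZ0, month=Sep: -16.6 + 62.4 + 10.4 = 56.2.

56.2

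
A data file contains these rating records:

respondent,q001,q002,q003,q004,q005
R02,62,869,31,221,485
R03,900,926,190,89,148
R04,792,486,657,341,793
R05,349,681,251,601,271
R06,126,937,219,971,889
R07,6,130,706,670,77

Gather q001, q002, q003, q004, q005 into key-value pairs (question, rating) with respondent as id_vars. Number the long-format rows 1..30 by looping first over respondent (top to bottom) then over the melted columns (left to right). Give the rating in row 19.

30 rows total (6 × 5). Row 19: index ⌊(19-1)/5⌋ = 3 into respondent → R05; (19-1) mod 5 = 3 into the melted columns → q004.
So row 19 is (R05, q004, 601); rating = 601.

601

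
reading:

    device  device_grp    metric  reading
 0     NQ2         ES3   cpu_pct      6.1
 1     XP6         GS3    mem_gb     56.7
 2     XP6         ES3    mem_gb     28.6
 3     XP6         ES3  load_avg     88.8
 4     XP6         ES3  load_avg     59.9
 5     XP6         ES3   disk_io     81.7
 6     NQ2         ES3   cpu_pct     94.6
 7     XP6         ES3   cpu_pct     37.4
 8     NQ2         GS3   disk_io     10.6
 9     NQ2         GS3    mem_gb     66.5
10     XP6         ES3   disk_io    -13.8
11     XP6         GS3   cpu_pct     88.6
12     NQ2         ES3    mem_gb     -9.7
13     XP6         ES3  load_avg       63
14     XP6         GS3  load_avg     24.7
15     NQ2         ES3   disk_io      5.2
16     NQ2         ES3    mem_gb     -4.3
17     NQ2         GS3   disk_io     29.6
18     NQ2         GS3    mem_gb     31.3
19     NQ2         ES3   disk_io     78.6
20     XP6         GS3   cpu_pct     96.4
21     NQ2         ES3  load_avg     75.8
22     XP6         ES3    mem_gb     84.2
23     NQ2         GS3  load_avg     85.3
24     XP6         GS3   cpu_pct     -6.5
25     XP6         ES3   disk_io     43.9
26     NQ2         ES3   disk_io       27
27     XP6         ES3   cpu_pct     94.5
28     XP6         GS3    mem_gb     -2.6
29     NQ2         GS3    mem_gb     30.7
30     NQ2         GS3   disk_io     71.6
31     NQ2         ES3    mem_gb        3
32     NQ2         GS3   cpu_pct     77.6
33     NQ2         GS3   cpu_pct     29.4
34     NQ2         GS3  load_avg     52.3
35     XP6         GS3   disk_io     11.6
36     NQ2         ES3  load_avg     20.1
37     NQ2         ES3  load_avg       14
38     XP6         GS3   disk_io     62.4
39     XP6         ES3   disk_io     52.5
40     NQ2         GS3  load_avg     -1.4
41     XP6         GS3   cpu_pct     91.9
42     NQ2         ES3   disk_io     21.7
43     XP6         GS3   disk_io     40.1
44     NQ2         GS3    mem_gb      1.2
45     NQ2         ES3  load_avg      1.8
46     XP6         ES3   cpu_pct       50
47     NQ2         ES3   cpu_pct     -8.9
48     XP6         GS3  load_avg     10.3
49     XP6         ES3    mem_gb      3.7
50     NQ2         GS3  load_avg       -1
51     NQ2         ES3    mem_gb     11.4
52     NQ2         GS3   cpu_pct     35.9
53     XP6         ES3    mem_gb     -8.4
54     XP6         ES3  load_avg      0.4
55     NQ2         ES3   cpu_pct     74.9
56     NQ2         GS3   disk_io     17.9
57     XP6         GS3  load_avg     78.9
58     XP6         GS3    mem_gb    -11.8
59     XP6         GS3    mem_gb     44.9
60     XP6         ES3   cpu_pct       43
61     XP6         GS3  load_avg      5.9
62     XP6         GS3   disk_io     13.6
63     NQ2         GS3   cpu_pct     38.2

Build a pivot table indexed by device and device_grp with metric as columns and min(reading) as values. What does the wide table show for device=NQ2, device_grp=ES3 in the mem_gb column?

-9.7

Rows with device=NQ2, device_grp=ES3 and metric=mem_gb: reading values are -9.7, -4.3, 3, 11.4.
min(-9.7, -4.3, 3, 11.4) = -9.7.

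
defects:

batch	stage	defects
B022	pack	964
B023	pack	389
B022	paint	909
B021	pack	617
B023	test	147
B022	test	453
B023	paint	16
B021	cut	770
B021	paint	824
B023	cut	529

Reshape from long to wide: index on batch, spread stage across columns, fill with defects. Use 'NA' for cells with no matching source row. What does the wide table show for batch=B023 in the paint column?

16

The long row with batch=B023, stage=paint has defects=16.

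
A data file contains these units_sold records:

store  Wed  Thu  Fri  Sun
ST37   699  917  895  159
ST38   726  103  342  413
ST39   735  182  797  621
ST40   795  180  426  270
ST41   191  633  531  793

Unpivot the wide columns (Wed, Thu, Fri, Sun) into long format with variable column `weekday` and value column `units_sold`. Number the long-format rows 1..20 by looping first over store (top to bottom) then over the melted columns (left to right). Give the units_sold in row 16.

270

20 rows total (5 × 4). Row 16: index ⌊(16-1)/4⌋ = 3 into store → ST40; (16-1) mod 4 = 3 into the melted columns → Sun.
So row 16 is (ST40, Sun, 270); units_sold = 270.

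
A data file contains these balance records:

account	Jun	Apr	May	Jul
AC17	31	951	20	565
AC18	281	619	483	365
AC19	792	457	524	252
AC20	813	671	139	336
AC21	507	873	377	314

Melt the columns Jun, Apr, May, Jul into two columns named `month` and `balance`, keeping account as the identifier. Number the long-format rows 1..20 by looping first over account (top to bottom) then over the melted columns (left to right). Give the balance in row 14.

20 rows total (5 × 4). Row 14: index ⌊(14-1)/4⌋ = 3 into account → AC20; (14-1) mod 4 = 1 into the melted columns → Apr.
So row 14 is (AC20, Apr, 671); balance = 671.

671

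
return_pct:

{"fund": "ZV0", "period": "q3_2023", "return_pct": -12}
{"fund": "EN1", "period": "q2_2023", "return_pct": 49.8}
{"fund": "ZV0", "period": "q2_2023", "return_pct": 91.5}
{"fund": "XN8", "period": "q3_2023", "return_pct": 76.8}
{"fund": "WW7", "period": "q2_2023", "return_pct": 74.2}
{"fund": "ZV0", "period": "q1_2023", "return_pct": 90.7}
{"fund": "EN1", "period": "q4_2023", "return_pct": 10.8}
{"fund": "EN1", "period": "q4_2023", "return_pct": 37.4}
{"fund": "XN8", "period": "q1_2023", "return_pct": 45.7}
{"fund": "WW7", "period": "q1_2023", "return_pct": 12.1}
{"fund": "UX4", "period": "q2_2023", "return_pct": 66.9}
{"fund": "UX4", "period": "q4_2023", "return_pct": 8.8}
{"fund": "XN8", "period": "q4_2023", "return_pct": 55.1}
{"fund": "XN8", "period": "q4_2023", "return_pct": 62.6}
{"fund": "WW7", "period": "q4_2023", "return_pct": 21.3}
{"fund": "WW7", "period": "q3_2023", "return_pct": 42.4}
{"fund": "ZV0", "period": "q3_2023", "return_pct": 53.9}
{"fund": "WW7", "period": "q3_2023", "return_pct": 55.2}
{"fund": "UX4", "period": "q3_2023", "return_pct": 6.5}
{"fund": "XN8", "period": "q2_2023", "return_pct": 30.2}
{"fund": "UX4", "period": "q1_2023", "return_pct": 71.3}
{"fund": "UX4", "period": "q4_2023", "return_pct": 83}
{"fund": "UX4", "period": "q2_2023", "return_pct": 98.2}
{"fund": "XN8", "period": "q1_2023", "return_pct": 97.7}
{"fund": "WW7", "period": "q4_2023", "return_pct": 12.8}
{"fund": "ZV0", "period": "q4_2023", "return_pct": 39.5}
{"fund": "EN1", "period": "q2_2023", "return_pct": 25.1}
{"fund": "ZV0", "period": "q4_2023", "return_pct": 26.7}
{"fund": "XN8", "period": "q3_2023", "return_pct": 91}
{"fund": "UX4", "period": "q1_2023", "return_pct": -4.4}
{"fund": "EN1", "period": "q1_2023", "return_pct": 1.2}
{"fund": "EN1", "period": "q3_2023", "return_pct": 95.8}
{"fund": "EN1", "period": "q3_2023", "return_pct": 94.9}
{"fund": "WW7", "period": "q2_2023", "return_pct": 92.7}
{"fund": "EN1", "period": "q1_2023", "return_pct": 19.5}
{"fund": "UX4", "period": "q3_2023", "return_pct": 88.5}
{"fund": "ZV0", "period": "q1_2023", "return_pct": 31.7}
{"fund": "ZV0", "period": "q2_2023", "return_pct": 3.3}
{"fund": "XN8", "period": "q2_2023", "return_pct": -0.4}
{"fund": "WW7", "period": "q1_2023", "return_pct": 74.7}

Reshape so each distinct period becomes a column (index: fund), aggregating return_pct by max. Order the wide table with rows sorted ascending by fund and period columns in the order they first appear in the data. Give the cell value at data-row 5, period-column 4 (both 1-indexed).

39.5

With rows sorted ascending by fund, row 5 is fund=ZV0. period columns in first-appearance order: q3_2023, q2_2023, q1_2023, q4_2023; column 4 is q4_2023.
Long rows with fund=ZV0, period=q4_2023: max(39.5, 26.7) = 39.5.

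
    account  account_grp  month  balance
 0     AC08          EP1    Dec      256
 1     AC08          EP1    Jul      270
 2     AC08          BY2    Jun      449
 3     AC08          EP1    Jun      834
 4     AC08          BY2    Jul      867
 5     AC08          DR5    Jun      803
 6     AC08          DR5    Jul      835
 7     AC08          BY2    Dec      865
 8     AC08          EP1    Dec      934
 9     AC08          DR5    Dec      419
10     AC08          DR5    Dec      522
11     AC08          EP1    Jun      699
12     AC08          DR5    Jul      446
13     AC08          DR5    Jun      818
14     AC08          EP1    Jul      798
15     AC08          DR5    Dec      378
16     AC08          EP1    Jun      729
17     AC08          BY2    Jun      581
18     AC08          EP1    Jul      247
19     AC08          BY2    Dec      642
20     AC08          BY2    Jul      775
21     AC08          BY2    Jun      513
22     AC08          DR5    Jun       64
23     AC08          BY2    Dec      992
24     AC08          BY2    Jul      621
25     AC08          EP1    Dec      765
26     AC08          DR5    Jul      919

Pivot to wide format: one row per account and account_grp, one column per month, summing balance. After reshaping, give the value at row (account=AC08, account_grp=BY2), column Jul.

2263

Rows with account=AC08, account_grp=BY2 and month=Jul: balance values are 867, 775, 621.
867 + 775 + 621 = 2263.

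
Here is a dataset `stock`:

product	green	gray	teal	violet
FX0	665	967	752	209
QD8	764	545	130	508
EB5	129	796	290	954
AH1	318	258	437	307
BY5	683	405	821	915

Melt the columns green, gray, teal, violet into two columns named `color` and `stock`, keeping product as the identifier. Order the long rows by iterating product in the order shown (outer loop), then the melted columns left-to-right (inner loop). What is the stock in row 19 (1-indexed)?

20 rows total (5 × 4). Row 19: index ⌊(19-1)/4⌋ = 4 into product → BY5; (19-1) mod 4 = 2 into the melted columns → teal.
So row 19 is (BY5, teal, 821); stock = 821.

821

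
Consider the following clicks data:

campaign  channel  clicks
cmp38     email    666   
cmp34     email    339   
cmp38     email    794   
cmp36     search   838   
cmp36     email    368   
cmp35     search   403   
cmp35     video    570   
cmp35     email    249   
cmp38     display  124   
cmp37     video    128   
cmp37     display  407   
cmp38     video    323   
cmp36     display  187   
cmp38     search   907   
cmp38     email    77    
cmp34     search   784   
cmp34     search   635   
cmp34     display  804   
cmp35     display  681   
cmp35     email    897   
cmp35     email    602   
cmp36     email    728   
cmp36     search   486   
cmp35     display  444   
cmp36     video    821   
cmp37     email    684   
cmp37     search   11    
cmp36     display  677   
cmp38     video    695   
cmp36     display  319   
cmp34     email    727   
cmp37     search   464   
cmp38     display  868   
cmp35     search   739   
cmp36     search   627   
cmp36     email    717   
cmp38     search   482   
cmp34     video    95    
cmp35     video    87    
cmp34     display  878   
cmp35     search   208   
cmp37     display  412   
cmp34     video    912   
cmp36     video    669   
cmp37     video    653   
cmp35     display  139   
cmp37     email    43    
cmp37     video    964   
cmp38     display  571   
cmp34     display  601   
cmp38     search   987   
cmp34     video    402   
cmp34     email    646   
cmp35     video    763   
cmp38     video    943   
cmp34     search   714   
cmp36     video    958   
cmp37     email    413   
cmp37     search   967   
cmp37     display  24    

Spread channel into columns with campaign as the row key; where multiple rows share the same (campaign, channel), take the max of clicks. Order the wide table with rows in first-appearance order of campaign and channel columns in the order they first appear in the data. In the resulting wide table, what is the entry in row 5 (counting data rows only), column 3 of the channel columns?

With rows in first-appearance order of campaign, row 5 is campaign=cmp37. channel columns in first-appearance order: email, search, video, display; column 3 is video.
Long rows with campaign=cmp37, channel=video: max(128, 653, 964) = 964.

964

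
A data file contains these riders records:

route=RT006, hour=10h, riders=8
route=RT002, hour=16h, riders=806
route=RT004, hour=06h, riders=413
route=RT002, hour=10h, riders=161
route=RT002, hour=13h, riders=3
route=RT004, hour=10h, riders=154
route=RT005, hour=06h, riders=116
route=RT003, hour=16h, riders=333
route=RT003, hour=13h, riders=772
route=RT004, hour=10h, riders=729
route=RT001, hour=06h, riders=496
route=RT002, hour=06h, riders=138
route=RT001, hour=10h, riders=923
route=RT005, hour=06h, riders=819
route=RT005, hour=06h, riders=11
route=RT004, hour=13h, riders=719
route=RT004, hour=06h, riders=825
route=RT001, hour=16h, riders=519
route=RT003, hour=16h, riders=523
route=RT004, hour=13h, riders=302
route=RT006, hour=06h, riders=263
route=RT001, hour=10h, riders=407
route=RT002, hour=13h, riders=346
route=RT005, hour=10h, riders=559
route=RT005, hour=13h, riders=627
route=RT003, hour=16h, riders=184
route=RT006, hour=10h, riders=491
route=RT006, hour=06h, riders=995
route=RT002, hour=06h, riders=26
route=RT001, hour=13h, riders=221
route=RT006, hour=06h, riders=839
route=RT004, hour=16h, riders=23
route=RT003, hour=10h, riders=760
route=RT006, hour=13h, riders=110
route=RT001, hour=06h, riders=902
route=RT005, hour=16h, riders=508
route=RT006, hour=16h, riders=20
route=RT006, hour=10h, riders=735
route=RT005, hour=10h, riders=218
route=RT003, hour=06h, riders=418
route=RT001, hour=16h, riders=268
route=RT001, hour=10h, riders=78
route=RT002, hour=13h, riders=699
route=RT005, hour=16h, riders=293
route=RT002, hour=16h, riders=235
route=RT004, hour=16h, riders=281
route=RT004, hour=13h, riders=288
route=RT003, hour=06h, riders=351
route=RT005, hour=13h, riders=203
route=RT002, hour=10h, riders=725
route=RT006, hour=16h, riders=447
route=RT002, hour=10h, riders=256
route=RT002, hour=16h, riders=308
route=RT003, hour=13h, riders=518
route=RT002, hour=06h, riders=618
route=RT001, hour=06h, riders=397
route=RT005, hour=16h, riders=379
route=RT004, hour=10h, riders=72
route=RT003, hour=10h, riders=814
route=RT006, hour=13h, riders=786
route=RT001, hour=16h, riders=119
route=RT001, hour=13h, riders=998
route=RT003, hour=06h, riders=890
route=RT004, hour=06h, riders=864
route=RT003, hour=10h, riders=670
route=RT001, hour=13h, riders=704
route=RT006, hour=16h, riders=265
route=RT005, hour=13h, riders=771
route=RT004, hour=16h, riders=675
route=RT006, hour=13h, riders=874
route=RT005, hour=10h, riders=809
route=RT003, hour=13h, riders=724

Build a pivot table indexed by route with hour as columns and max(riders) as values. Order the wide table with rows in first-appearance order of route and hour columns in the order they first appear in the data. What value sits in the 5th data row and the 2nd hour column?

523

With rows in first-appearance order of route, row 5 is route=RT003. hour columns in first-appearance order: 10h, 16h, 06h, 13h; column 2 is 16h.
Long rows with route=RT003, hour=16h: max(333, 523, 184) = 523.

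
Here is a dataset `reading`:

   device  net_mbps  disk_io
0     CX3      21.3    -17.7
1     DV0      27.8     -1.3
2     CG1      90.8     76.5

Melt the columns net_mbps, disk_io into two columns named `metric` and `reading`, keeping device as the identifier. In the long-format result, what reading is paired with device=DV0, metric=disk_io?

Unpivoting turns each (device, wide-column) pair into one long row.
The wide cell at row DV0, column disk_io holds -1.3, so the long row (DV0, disk_io) has reading=-1.3.

-1.3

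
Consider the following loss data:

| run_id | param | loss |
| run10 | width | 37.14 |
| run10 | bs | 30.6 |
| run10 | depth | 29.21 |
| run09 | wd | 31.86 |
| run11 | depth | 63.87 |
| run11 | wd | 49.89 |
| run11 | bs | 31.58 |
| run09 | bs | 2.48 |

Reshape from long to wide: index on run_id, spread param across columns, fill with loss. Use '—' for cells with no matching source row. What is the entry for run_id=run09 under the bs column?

The long row with run_id=run09, param=bs has loss=2.48.

2.48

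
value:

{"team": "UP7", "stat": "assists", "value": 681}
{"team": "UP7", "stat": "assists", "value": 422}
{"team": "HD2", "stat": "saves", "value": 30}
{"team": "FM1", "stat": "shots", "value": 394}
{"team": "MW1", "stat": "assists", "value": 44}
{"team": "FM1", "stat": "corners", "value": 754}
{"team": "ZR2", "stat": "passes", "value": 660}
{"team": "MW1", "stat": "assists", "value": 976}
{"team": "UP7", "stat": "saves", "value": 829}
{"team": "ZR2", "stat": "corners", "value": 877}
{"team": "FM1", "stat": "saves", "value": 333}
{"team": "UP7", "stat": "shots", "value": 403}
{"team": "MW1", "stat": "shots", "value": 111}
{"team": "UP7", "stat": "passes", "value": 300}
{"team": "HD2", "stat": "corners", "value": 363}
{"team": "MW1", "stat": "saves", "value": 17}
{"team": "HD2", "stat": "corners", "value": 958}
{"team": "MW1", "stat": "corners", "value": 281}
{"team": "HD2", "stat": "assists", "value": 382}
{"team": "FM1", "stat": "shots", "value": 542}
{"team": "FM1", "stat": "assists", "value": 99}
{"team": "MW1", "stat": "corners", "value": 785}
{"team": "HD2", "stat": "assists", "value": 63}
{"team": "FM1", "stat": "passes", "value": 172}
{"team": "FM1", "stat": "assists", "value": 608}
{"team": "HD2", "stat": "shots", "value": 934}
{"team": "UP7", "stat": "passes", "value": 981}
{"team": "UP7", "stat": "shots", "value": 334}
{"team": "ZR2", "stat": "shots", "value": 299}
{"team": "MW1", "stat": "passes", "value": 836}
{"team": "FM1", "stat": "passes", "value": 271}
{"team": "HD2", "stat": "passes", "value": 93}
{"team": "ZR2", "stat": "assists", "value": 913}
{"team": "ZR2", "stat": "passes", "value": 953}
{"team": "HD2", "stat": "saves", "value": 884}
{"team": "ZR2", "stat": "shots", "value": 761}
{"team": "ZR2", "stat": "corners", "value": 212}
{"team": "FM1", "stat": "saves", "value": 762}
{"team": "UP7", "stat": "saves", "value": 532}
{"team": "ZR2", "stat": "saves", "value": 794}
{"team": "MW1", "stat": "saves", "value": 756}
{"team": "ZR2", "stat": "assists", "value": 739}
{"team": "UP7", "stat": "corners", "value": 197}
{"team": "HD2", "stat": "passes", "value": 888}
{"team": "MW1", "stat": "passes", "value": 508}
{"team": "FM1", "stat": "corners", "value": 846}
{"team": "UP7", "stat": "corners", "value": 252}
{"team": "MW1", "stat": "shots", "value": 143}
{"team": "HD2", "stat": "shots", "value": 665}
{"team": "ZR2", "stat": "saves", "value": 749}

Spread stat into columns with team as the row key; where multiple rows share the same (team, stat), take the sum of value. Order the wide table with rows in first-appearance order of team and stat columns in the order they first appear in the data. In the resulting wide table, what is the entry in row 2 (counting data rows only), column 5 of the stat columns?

With rows in first-appearance order of team, row 2 is team=HD2. stat columns in first-appearance order: assists, saves, shots, corners, passes; column 5 is passes.
Long rows with team=HD2, stat=passes: 93 + 888 = 981.

981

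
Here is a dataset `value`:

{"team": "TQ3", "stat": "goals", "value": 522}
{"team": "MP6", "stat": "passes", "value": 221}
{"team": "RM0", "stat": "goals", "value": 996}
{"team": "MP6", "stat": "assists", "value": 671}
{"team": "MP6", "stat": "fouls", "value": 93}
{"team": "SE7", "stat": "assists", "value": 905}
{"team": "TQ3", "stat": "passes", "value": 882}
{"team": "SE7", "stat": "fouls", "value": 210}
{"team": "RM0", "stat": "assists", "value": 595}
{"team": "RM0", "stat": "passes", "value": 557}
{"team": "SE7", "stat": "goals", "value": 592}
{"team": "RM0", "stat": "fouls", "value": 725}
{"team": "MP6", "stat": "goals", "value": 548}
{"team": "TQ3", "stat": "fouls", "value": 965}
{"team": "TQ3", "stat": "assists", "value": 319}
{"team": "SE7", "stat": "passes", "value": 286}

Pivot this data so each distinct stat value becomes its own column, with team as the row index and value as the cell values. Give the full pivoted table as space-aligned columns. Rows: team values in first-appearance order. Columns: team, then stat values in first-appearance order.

team  goals  passes  assists  fouls
TQ3   522    882     319      965  
MP6   548    221     671      93   
RM0   996    557     595      725  
SE7   592    286     905      210  

Columns: team plus the 4 distinct stat values (goals, passes, assists, fouls).
For example, row TQ3 column goals takes value=522 from the long row (TQ3, goals).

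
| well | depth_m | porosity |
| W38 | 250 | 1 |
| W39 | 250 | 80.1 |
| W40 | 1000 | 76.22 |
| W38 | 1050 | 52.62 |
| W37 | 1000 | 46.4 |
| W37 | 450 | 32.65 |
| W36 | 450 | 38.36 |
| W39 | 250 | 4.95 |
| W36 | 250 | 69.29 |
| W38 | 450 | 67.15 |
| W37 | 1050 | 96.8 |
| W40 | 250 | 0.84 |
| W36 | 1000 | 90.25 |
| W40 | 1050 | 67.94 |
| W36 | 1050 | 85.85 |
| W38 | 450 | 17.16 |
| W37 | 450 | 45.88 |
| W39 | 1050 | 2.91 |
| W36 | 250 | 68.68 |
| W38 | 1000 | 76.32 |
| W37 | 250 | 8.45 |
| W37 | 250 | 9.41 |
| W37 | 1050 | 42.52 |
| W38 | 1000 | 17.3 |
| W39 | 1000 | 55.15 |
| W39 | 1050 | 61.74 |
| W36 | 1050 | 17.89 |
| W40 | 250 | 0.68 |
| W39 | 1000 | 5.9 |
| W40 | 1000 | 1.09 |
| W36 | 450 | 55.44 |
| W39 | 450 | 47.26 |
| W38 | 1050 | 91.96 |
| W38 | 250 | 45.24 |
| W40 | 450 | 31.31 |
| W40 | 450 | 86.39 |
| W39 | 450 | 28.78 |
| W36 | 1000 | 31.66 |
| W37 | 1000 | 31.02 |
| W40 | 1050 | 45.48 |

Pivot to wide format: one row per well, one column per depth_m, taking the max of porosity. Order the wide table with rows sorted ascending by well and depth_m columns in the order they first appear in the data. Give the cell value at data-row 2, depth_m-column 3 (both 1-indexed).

With rows sorted ascending by well, row 2 is well=W37. depth_m columns in first-appearance order: 250, 1000, 1050, 450; column 3 is 1050.
Long rows with well=W37, depth_m=1050: max(96.8, 42.52) = 96.8.

96.8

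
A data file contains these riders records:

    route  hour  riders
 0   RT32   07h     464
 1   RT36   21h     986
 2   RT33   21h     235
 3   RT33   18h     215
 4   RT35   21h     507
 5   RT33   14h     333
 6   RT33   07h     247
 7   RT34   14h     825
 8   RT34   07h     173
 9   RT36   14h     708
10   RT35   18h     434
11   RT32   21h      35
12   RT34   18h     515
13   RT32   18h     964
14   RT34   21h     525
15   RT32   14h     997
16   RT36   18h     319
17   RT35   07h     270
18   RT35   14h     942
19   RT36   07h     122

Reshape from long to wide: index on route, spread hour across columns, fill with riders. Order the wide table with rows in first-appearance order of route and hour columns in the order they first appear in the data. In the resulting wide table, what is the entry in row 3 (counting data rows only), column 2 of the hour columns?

With rows in first-appearance order of route, row 3 is route=RT33. hour columns in first-appearance order: 07h, 21h, 18h, 14h; column 2 is 21h.
Long rows with route=RT33, hour=21h: riders = 235.

235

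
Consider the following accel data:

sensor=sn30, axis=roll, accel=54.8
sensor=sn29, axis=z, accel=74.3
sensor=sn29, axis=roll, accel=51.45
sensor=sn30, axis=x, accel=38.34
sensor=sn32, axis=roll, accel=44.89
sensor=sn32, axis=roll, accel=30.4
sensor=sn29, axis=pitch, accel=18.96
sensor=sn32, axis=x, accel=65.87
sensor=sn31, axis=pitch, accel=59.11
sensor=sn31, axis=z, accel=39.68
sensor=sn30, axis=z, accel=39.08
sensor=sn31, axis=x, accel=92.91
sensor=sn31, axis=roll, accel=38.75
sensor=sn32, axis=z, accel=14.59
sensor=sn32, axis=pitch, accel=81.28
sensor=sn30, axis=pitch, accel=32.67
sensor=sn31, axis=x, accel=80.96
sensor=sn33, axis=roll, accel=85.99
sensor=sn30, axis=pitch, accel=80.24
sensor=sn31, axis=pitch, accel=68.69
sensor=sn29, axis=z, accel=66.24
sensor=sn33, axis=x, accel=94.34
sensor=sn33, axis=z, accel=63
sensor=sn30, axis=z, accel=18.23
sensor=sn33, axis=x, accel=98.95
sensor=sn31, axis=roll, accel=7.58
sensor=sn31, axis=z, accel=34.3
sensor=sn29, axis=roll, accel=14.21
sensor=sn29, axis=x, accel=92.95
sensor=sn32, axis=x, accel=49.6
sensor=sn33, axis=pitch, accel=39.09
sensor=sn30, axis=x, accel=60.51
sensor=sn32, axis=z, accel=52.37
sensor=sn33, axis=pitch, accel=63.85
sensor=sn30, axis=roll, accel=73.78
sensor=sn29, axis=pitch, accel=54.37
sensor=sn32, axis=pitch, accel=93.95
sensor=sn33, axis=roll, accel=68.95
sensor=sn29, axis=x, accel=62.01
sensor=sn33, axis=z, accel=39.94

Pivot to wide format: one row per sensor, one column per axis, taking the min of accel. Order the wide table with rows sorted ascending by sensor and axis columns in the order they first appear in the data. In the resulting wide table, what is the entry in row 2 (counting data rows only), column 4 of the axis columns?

With rows sorted ascending by sensor, row 2 is sensor=sn30. axis columns in first-appearance order: roll, z, x, pitch; column 4 is pitch.
Long rows with sensor=sn30, axis=pitch: min(32.67, 80.24) = 32.67.

32.67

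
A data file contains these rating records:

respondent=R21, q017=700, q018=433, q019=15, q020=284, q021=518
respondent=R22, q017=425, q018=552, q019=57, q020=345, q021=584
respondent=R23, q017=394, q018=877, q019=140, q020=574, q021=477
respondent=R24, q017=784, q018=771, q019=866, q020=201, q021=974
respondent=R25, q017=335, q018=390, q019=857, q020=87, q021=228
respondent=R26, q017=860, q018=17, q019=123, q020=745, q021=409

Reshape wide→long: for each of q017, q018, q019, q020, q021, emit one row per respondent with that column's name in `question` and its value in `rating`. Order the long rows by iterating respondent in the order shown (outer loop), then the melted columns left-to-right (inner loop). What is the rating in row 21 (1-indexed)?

30 rows total (6 × 5). Row 21: index ⌊(21-1)/5⌋ = 4 into respondent → R25; (21-1) mod 5 = 0 into the melted columns → q017.
So row 21 is (R25, q017, 335); rating = 335.

335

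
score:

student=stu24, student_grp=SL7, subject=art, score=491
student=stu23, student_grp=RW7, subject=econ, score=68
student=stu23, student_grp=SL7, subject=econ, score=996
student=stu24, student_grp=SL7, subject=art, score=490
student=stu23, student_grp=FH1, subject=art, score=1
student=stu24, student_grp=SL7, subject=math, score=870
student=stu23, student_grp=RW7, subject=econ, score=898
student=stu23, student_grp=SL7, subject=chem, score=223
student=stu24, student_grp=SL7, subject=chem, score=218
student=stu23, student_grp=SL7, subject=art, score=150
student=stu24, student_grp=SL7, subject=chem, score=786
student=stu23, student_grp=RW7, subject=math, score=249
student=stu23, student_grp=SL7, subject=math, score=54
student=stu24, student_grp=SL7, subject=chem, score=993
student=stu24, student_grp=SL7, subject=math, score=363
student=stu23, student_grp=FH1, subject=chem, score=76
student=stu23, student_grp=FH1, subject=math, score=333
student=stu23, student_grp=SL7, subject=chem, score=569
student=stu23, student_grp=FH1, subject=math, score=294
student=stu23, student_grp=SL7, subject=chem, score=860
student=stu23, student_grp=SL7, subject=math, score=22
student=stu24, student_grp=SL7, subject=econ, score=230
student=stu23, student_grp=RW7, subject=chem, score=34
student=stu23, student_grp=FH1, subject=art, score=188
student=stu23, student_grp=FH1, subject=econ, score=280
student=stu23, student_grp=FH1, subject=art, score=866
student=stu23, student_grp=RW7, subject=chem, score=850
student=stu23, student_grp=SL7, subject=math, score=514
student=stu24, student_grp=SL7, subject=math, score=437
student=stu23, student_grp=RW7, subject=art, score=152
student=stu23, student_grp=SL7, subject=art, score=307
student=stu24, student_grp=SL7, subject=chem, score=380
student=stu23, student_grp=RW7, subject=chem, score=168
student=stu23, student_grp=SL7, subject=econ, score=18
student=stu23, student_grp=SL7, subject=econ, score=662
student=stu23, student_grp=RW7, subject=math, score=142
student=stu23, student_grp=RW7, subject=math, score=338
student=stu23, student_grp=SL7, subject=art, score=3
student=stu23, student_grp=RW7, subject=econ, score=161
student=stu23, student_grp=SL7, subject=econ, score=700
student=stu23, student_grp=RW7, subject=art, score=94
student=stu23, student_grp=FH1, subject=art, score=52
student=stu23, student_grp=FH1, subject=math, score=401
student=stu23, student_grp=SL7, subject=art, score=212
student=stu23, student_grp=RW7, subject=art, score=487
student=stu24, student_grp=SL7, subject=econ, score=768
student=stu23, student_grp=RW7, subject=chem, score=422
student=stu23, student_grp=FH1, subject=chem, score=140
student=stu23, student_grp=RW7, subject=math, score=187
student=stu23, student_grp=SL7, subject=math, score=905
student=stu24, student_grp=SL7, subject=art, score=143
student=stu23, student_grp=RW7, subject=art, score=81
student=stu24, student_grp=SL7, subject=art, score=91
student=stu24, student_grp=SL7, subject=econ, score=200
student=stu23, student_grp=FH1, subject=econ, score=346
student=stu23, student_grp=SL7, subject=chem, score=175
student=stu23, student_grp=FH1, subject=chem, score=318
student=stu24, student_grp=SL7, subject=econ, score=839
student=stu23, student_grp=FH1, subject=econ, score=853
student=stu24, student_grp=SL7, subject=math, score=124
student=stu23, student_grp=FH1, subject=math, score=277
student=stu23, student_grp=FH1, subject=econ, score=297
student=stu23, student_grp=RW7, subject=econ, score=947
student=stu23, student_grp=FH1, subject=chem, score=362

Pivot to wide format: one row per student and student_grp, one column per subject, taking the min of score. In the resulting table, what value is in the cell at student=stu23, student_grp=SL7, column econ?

18

Rows with student=stu23, student_grp=SL7 and subject=econ: score values are 996, 18, 662, 700.
min(996, 18, 662, 700) = 18.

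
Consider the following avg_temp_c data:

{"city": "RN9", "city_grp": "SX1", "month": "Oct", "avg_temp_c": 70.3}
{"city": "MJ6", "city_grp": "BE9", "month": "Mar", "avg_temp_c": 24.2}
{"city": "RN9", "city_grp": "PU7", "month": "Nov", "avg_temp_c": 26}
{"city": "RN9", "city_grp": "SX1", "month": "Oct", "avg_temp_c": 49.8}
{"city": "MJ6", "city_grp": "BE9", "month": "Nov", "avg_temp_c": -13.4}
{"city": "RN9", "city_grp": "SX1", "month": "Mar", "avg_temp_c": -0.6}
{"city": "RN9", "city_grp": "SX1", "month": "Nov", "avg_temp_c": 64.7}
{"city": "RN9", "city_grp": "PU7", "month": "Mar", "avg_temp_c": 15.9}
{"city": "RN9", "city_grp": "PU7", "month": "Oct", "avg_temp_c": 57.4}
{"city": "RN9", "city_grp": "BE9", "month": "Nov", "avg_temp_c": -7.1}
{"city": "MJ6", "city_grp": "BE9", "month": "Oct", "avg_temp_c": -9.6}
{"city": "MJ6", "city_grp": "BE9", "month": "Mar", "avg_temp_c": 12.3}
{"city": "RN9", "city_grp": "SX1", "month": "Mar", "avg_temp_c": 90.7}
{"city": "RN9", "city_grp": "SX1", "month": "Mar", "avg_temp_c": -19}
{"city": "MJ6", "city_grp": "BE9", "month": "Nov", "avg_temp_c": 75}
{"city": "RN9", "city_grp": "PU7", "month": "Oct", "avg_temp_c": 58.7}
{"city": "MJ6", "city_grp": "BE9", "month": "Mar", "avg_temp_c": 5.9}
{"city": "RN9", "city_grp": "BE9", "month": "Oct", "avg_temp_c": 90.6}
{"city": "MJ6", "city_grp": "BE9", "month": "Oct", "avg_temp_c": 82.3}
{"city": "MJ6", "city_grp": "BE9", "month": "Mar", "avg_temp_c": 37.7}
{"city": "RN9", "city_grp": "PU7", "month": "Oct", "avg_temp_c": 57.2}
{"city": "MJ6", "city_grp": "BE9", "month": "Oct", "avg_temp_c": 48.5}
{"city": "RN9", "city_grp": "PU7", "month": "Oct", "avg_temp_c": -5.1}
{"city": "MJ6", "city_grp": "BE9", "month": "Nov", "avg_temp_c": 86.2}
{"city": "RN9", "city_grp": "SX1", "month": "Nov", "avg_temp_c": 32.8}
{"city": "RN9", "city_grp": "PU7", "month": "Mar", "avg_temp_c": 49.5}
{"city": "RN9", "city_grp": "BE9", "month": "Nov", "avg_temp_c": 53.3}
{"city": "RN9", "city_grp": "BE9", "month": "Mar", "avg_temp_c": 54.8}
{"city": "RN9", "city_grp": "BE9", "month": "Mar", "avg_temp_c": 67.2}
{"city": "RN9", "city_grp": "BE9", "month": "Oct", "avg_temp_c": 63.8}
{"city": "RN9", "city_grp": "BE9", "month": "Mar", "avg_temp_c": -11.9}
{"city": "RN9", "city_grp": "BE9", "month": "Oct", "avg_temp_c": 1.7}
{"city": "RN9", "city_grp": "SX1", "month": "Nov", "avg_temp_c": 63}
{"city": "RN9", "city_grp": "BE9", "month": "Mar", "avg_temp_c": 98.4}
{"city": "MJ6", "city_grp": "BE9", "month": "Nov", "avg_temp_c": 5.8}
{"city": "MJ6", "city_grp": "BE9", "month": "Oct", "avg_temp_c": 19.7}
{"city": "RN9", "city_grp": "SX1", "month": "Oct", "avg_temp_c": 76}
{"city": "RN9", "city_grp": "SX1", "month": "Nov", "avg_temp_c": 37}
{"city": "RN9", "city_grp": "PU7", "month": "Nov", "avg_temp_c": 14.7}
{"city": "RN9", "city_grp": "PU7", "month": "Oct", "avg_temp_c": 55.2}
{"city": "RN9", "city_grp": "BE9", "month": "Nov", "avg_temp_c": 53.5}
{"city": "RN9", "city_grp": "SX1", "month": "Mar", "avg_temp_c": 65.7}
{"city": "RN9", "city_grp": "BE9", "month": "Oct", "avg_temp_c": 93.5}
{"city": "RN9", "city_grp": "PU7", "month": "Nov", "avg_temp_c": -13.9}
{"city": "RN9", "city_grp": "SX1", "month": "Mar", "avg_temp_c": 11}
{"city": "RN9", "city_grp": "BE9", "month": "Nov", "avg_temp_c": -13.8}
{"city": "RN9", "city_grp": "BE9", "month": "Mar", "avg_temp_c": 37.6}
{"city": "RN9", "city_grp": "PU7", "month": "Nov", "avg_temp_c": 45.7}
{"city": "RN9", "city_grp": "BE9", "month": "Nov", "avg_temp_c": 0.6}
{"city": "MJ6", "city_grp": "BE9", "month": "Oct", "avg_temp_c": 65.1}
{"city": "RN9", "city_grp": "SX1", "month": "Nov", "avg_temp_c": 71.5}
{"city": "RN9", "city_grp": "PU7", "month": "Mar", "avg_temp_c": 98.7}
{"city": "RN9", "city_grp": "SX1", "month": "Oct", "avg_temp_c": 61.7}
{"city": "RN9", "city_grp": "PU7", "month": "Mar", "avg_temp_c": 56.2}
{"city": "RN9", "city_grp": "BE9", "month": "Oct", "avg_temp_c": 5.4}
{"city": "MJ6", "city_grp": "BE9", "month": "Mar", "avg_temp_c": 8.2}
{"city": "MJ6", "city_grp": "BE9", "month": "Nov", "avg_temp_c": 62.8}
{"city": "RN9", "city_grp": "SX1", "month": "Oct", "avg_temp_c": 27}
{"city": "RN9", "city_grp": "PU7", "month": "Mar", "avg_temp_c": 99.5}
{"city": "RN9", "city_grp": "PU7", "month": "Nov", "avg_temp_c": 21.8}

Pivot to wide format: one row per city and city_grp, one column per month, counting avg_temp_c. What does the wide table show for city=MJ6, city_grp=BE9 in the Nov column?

Rows with city=MJ6, city_grp=BE9 and month=Nov: avg_temp_c values are -13.4, 75, 86.2, 5.8, 62.8.
5 rows match — count = 5.

5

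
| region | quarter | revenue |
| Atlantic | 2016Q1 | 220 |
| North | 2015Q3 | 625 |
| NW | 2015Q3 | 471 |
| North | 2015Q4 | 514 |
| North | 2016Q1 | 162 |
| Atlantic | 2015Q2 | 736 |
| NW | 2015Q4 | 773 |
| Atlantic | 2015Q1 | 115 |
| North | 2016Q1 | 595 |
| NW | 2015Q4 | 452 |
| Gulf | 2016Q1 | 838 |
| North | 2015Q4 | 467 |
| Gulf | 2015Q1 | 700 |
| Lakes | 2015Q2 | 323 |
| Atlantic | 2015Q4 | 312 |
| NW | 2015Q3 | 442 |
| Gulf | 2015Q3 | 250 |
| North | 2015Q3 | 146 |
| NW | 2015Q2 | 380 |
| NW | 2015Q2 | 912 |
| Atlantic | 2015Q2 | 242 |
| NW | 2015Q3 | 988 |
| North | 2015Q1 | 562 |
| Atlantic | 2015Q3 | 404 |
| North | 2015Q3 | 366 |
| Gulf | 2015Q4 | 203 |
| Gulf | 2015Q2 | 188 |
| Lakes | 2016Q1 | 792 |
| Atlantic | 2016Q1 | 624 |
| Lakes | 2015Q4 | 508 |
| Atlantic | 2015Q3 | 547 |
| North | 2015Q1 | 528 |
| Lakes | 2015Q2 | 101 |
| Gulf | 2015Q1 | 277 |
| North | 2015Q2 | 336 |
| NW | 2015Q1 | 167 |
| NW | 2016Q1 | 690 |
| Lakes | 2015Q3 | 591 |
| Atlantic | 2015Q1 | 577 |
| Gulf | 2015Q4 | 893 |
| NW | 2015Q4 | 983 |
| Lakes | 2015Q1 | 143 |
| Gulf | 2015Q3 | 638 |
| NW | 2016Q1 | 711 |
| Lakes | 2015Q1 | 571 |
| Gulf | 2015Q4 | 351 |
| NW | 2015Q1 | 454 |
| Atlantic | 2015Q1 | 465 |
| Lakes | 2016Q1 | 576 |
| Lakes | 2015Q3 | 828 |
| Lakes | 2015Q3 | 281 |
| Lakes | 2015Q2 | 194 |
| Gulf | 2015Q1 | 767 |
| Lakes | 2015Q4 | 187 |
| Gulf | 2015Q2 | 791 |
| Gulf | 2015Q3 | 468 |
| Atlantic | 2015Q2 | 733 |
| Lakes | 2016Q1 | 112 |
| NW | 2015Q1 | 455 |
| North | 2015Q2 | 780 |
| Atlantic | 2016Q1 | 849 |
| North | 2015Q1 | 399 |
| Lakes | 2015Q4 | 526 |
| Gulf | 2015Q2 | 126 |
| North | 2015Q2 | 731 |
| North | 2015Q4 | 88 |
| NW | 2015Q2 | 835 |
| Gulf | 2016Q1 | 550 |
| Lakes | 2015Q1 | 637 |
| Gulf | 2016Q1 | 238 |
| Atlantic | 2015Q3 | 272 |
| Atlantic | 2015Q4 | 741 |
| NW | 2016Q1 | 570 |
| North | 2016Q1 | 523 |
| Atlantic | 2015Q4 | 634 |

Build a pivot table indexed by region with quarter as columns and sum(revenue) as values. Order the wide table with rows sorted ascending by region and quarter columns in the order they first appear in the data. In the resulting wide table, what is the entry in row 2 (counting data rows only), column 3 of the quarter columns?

1447

With rows sorted ascending by region, row 2 is region=Gulf. quarter columns in first-appearance order: 2016Q1, 2015Q3, 2015Q4, 2015Q2, 2015Q1; column 3 is 2015Q4.
Long rows with region=Gulf, quarter=2015Q4: 203 + 893 + 351 = 1447.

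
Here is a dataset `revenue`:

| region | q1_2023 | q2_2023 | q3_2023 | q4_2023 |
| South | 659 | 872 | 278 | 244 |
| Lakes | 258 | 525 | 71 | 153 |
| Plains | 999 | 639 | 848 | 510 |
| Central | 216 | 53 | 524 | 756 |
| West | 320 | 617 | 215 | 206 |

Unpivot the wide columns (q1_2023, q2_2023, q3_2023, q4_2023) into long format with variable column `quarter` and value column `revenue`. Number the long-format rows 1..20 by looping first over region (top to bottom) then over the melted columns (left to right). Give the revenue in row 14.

53

20 rows total (5 × 4). Row 14: index ⌊(14-1)/4⌋ = 3 into region → Central; (14-1) mod 4 = 1 into the melted columns → q2_2023.
So row 14 is (Central, q2_2023, 53); revenue = 53.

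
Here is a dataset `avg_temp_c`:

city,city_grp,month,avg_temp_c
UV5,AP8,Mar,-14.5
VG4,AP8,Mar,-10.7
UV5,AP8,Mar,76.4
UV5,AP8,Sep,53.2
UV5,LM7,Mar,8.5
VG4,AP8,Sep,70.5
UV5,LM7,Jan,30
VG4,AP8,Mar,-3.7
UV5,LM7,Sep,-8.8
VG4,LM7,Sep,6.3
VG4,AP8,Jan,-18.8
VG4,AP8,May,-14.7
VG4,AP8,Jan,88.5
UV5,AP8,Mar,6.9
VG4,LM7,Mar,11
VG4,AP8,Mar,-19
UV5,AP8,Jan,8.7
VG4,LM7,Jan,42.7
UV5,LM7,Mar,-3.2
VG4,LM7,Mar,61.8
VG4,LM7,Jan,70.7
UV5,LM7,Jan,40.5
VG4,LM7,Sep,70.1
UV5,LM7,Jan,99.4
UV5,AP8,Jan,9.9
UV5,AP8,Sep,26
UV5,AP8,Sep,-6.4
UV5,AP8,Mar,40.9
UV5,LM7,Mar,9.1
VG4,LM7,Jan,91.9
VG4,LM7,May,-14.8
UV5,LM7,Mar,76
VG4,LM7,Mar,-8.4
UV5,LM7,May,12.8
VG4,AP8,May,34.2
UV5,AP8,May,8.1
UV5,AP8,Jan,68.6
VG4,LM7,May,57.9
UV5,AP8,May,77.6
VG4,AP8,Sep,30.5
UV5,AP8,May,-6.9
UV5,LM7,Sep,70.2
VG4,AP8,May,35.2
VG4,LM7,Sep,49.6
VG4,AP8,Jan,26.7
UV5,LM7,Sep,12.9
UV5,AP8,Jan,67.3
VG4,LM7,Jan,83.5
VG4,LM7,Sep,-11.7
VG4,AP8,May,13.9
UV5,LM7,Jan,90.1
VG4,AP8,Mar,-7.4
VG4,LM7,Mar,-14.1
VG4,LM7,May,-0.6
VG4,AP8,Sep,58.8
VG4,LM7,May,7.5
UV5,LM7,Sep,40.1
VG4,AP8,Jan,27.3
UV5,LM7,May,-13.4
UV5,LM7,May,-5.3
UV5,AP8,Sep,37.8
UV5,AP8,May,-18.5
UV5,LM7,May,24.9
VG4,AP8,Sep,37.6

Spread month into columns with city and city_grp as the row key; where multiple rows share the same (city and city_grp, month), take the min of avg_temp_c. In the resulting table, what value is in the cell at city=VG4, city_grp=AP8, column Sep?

Rows with city=VG4, city_grp=AP8 and month=Sep: avg_temp_c values are 70.5, 30.5, 58.8, 37.6.
min(70.5, 30.5, 58.8, 37.6) = 30.5.

30.5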